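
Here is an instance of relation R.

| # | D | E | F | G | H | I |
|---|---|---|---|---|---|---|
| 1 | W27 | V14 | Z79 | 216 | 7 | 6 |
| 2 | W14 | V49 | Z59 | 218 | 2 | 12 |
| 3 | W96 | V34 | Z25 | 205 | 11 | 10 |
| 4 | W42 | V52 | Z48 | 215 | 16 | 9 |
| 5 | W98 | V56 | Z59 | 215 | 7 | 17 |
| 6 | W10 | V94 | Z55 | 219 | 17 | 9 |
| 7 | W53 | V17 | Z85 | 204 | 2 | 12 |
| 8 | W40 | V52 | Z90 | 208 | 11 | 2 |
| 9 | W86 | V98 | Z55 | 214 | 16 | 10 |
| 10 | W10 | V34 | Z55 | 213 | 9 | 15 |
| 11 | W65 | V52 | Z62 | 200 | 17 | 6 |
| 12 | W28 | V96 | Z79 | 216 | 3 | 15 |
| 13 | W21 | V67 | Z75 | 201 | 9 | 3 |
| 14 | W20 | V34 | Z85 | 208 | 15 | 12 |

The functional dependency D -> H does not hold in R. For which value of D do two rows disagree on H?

D=W27: row 1 → H = 7 ✓
D=W14: row 2 → H = 2 ✓
D=W96: row 3 → H = 11 ✓
D=W42: row 4 → H = 16 ✓
D=W98: row 5 → H = 7 ✓
D=W10: rows 6, 10 → H takes values {17, 9} — violation
D=W53: row 7 → H = 2 ✓
D=W40: row 8 → H = 11 ✓
D=W86: row 9 → H = 16 ✓
D=W65: row 11 → H = 17 ✓
D=W28: row 12 → H = 3 ✓
D=W21: row 13 → H = 9 ✓
D=W20: row 14 → H = 15 ✓
The only D value with inconsistent H is D=W10.

W10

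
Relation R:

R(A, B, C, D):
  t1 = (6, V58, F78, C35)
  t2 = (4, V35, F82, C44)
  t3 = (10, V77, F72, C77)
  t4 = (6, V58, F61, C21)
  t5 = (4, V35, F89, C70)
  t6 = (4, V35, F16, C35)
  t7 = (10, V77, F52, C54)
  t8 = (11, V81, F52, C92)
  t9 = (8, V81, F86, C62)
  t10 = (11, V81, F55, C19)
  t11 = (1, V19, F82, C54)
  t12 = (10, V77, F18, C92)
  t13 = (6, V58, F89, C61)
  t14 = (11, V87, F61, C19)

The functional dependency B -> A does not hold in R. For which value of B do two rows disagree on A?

B=V58: rows 1, 4, 13 → A = 6, 6, 6 ✓
B=V35: rows 2, 5, 6 → A = 4, 4, 4 ✓
B=V77: rows 3, 7, 12 → A = 10, 10, 10 ✓
B=V81: rows 8, 9, 10 → A takes values {11, 8} — violation
B=V19: row 11 → A = 1 ✓
B=V87: row 14 → A = 11 ✓
The only B value with inconsistent A is B=V81.

V81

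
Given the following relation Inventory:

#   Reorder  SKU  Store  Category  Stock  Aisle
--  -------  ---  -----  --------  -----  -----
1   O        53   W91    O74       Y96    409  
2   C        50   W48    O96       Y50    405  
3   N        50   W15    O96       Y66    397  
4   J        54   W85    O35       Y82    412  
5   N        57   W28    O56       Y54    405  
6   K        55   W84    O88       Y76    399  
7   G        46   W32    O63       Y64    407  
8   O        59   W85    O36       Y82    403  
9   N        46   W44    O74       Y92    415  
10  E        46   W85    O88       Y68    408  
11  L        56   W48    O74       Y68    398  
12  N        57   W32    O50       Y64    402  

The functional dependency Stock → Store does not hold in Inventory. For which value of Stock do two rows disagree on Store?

Stock=Y96: row 1 → Store = W91 ✓
Stock=Y50: row 2 → Store = W48 ✓
Stock=Y66: row 3 → Store = W15 ✓
Stock=Y82: rows 4, 8 → Store = W85, W85 ✓
Stock=Y54: row 5 → Store = W28 ✓
Stock=Y76: row 6 → Store = W84 ✓
Stock=Y64: rows 7, 12 → Store = W32, W32 ✓
Stock=Y92: row 9 → Store = W44 ✓
Stock=Y68: rows 10, 11 → Store takes values {W85, W48} — violation
The only Stock value with inconsistent Store is Stock=Y68.

Y68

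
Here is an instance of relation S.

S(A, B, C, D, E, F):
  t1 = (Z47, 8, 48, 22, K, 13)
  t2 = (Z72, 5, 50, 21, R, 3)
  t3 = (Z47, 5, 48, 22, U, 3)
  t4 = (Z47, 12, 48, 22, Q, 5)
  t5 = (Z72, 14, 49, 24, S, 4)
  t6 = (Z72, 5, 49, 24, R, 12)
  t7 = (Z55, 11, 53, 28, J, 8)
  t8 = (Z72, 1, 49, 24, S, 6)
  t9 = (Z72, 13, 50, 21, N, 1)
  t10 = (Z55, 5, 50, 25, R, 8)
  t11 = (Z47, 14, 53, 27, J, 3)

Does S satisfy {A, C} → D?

Yes

(A=Z47, C=48): rows 1, 3, 4 → D = 22, 22, 22 ✓
(A=Z72, C=50): rows 2, 9 → D = 21, 21 ✓
(A=Z72, C=49): rows 5, 6, 8 → D = 24, 24, 24 ✓
(A=Z55, C=53): row 7 → D = 28 ✓
(A=Z55, C=50): row 10 → D = 25 ✓
(A=Z47, C=53): row 11 → D = 27 ✓
Every {A, C} value is associated with a single D value, so {A, C} → D holds.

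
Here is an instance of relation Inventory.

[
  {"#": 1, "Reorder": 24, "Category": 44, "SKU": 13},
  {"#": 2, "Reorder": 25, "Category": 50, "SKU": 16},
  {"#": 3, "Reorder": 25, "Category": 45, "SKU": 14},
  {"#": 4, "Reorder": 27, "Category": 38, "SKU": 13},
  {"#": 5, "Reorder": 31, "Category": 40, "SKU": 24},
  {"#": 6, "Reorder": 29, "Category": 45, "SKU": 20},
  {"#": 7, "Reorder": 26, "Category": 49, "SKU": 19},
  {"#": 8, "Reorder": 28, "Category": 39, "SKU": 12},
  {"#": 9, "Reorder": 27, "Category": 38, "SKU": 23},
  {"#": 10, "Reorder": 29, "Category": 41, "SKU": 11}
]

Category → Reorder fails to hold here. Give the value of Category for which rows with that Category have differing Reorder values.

45

Category=44: row 1 → Reorder = 24 ✓
Category=50: row 2 → Reorder = 25 ✓
Category=45: rows 3, 6 → Reorder takes values {25, 29} — violation
Category=38: rows 4, 9 → Reorder = 27, 27 ✓
Category=40: row 5 → Reorder = 31 ✓
Category=49: row 7 → Reorder = 26 ✓
Category=39: row 8 → Reorder = 28 ✓
Category=41: row 10 → Reorder = 29 ✓
The only Category value with inconsistent Reorder is Category=45.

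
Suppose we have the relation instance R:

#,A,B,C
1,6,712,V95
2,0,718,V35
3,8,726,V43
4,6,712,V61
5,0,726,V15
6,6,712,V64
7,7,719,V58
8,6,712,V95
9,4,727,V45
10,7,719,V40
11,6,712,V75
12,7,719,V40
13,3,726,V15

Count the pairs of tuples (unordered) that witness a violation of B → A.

B=712: all 5 rows agree on A — 0 pairs.
B=726: violating pairs (3,5), (3,13), (5,13) — 3 pairs.
B=719: all 3 rows agree on A — 0 pairs.

3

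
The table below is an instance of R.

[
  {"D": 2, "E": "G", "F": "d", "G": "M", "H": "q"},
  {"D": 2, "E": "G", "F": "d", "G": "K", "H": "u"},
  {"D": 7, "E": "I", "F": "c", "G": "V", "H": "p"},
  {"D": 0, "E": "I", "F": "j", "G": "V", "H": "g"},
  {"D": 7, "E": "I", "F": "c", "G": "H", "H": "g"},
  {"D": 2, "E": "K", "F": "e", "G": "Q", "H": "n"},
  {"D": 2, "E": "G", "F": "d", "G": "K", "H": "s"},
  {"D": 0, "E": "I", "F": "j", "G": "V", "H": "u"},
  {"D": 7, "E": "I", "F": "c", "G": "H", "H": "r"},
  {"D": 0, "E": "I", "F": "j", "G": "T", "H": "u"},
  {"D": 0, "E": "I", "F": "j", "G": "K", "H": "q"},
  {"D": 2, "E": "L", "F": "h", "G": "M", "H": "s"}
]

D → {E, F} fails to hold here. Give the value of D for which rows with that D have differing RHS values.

D=2: 5 rows → {E,F} takes values {(G, d), (K, e), (L, h)} — violation
D=7: 3 rows → {E,F} = (I, c), (I, c), (I, c) ✓
D=0: 4 rows → {E,F} = (I, j), (I, j), (I, j), (I, j) ✓
The only D value with inconsistent RHS is D=2.

2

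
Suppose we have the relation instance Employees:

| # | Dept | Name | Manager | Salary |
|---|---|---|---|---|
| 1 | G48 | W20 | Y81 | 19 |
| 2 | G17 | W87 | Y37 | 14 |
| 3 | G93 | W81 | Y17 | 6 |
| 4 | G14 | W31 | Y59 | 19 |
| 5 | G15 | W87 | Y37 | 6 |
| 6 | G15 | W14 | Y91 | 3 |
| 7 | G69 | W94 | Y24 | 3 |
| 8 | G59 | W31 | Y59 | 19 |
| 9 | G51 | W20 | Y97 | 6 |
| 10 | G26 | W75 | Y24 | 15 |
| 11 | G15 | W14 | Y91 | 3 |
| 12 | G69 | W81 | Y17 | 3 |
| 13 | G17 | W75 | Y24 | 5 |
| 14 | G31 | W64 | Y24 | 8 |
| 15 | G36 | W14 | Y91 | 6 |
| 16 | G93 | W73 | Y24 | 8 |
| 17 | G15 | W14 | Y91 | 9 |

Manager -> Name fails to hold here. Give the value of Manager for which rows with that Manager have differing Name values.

Manager=Y81: row 1 → Name = W20 ✓
Manager=Y37: rows 2, 5 → Name = W87, W87 ✓
Manager=Y17: rows 3, 12 → Name = W81, W81 ✓
Manager=Y59: rows 4, 8 → Name = W31, W31 ✓
Manager=Y91: rows 6, 11, 15, 17 → Name = W14, W14, W14, W14 ✓
Manager=Y24: rows 7, 10, 13, 14, 16 → Name takes values {W94, W75, W64, W73} — violation
Manager=Y97: row 9 → Name = W20 ✓
The only Manager value with inconsistent Name is Manager=Y24.

Y24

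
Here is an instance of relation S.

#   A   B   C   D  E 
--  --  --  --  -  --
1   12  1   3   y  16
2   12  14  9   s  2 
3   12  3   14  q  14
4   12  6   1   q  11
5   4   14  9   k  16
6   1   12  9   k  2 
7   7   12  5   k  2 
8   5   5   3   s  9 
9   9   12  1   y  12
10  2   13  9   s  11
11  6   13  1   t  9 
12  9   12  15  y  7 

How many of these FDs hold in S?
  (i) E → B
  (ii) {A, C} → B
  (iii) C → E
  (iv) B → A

(i) E → B: E=16: rows 1, 5 → B takes values {1, 14} — violation; E=2: rows 2, 6, 7 → B takes values {14, 12} — violation; E=11: rows 4, 10 → B takes values {6, 13} — violation; E=9: rows 8, 11 → B takes values {5, 13} — violation — fails.
(ii) {A, C} → B: every LHS value maps to a single RHS value — holds.
(iii) C → E: C=3: rows 1, 8 → E takes values {16, 9} — violation; C=9: rows 2, 5, 6, 10 → E takes values {2, 16, 11} — violation; C=1: rows 4, 9, 11 → E takes values {11, 12, 9} — violation — fails.
(iv) B → A: B=14: rows 2, 5 → A takes values {12, 4} — violation; B=12: rows 6, 7, 9, 12 → A takes values {1, 7, 9} — violation; B=13: rows 10, 11 → A takes values {2, 6} — violation — fails.
1 of the 4 dependencies holds.

1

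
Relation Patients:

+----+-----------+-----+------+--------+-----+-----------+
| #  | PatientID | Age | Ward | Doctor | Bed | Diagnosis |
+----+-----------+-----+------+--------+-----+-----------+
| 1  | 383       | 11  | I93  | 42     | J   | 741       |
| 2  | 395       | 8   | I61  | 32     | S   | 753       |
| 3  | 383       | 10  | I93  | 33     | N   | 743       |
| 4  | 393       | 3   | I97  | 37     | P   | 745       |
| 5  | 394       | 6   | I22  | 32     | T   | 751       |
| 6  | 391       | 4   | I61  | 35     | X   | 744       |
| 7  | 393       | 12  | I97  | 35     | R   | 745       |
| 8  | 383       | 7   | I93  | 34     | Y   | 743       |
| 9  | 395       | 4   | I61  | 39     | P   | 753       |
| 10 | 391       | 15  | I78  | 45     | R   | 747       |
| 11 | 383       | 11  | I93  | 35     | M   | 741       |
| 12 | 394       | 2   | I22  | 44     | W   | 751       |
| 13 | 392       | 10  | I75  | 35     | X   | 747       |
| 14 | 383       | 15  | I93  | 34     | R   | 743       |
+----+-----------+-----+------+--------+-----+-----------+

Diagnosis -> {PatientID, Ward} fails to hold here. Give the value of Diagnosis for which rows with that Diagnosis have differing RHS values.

747

Diagnosis=741: rows 1, 11 → {PatientID,Ward} = (383, I93), (383, I93) ✓
Diagnosis=753: rows 2, 9 → {PatientID,Ward} = (395, I61), (395, I61) ✓
Diagnosis=743: rows 3, 8, 14 → {PatientID,Ward} = (383, I93), (383, I93), (383, I93) ✓
Diagnosis=745: rows 4, 7 → {PatientID,Ward} = (393, I97), (393, I97) ✓
Diagnosis=751: rows 5, 12 → {PatientID,Ward} = (394, I22), (394, I22) ✓
Diagnosis=744: row 6 → {PatientID,Ward} = (391, I61) ✓
Diagnosis=747: rows 10, 13 → {PatientID,Ward} takes values {(391, I78), (392, I75)} — violation
The only Diagnosis value with inconsistent RHS is Diagnosis=747.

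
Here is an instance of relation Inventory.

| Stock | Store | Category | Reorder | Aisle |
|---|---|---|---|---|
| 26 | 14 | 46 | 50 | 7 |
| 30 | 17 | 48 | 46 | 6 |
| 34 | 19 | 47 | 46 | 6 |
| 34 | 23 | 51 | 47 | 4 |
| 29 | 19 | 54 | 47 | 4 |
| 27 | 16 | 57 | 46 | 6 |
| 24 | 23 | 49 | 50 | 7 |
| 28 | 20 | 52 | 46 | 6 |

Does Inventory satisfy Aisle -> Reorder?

Yes

Aisle=7: 2 rows → Reorder = 50, 50 ✓
Aisle=6: 4 rows → Reorder = 46, 46, 46, 46 ✓
Aisle=4: 2 rows → Reorder = 47, 47 ✓
Every Aisle value is associated with a single Reorder value, so Aisle -> Reorder holds.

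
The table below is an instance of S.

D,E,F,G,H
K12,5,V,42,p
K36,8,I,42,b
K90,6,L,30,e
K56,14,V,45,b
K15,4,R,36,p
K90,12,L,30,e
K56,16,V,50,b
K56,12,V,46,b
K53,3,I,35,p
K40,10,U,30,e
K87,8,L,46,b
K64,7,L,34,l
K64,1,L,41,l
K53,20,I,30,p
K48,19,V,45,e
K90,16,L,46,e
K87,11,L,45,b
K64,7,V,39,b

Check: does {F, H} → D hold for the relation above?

No

(F=V, H=p): 1 row → D = K12 ✓
(F=I, H=b): 1 row → D = K36 ✓
(F=L, H=e): 3 rows → D = K90, K90, K90 ✓
(F=V, H=b): 4 rows → D takes values {K56, K64} — violation
(F=R, H=p): 1 row → D = K15 ✓
(F=I, H=p): 2 rows → D = K53, K53 ✓
(F=U, H=e): 1 row → D = K40 ✓
(F=L, H=b): 2 rows → D = K87, K87 ✓
(F=L, H=l): 2 rows → D = K64, K64 ✓
(F=V, H=e): 1 row → D = K48 ✓
Two rows agree on {F, H} but differ on D, so {F, H} → D does not hold.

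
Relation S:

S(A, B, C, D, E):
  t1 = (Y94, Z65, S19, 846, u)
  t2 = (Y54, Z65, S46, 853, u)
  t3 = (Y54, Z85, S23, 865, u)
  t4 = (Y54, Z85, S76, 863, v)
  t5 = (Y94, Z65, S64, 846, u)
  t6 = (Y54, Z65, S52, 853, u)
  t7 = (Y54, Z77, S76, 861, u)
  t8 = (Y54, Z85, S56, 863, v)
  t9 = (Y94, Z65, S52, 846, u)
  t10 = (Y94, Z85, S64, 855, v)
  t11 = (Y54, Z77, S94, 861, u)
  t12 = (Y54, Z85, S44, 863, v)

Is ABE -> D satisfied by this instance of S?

(A=Y94, B=Z65, E=u): rows 1, 5, 9 → D = 846, 846, 846 ✓
(A=Y54, B=Z65, E=u): rows 2, 6 → D = 853, 853 ✓
(A=Y54, B=Z85, E=u): row 3 → D = 865 ✓
(A=Y54, B=Z85, E=v): rows 4, 8, 12 → D = 863, 863, 863 ✓
(A=Y54, B=Z77, E=u): rows 7, 11 → D = 861, 861 ✓
(A=Y94, B=Z85, E=v): row 10 → D = 855 ✓
Every ABE value is associated with a single D value, so ABE -> D holds.

Yes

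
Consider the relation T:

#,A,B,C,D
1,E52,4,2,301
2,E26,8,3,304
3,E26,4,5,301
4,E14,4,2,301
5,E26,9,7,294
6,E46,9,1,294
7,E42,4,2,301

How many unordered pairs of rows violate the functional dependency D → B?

D=301: all 4 rows agree on B — 0 pairs.
D=294: all 2 rows agree on B — 0 pairs.

0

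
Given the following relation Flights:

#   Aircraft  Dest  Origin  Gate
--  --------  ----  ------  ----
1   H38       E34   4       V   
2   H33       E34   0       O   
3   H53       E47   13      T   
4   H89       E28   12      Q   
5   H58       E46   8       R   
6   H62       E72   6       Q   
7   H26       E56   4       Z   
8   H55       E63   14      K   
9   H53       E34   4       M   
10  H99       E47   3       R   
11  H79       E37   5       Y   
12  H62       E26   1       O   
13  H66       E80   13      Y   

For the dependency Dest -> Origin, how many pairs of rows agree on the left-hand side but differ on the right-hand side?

3

Dest=E34: violating pairs (1,2), (2,9) — 2 pairs.
Dest=E47: violating pairs (3,10) — 1 pair.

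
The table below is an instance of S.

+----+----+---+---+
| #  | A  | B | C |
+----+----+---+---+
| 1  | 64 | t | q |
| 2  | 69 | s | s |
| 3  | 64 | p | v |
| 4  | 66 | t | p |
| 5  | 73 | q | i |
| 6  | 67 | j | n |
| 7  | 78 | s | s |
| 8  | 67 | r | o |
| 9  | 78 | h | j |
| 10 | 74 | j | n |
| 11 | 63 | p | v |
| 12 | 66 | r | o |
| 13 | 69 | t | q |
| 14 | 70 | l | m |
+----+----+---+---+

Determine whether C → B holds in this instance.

C=q: rows 1, 13 → B = t, t ✓
C=s: rows 2, 7 → B = s, s ✓
C=v: rows 3, 11 → B = p, p ✓
C=p: row 4 → B = t ✓
C=i: row 5 → B = q ✓
C=n: rows 6, 10 → B = j, j ✓
C=o: rows 8, 12 → B = r, r ✓
C=j: row 9 → B = h ✓
C=m: row 14 → B = l ✓
Every C value is associated with a single B value, so C → B holds.

Yes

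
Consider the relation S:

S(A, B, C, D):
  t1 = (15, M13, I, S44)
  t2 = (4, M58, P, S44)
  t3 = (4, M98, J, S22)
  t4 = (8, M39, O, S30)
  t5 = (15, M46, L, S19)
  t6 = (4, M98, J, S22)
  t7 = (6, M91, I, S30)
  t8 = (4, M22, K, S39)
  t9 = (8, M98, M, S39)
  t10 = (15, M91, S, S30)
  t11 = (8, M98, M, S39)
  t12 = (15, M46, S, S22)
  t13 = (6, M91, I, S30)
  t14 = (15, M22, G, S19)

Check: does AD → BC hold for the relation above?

(A=15, D=S44): row 1 → {B,C} = (M13, I) ✓
(A=4, D=S44): row 2 → {B,C} = (M58, P) ✓
(A=4, D=S22): rows 3, 6 → {B,C} = (M98, J), (M98, J) ✓
(A=8, D=S30): row 4 → {B,C} = (M39, O) ✓
(A=15, D=S19): rows 5, 14 → {B,C} takes values {(M46, L), (M22, G)} — violation
(A=6, D=S30): rows 7, 13 → {B,C} = (M91, I), (M91, I) ✓
(A=4, D=S39): row 8 → {B,C} = (M22, K) ✓
(A=8, D=S39): rows 9, 11 → {B,C} = (M98, M), (M98, M) ✓
(A=15, D=S30): row 10 → {B,C} = (M91, S) ✓
(A=15, D=S22): row 12 → {B,C} = (M46, S) ✓
Two rows agree on AD but differ on BC, so AD → BC does not hold.

No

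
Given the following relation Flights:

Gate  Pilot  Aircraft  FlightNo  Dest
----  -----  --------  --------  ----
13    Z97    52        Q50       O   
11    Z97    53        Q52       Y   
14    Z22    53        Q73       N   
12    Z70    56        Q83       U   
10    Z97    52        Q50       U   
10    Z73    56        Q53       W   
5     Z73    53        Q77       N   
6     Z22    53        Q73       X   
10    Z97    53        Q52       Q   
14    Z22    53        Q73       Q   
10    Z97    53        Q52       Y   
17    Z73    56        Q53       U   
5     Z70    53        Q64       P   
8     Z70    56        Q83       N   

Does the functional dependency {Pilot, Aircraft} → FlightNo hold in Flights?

Yes

(Pilot=Z97, Aircraft=52): 2 rows → FlightNo = Q50, Q50 ✓
(Pilot=Z97, Aircraft=53): 3 rows → FlightNo = Q52, Q52, Q52 ✓
(Pilot=Z22, Aircraft=53): 3 rows → FlightNo = Q73, Q73, Q73 ✓
(Pilot=Z70, Aircraft=56): 2 rows → FlightNo = Q83, Q83 ✓
(Pilot=Z73, Aircraft=56): 2 rows → FlightNo = Q53, Q53 ✓
(Pilot=Z73, Aircraft=53): 1 row → FlightNo = Q77 ✓
(Pilot=Z70, Aircraft=53): 1 row → FlightNo = Q64 ✓
Every {Pilot, Aircraft} value is associated with a single FlightNo value, so {Pilot, Aircraft} → FlightNo holds.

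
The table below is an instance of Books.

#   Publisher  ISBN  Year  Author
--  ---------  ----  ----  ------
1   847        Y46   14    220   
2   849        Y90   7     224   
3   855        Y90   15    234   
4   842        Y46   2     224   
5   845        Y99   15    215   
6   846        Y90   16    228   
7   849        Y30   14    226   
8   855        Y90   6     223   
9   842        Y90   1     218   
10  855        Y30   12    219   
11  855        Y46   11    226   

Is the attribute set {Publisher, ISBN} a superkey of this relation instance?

Rows 3 and 8 have the same {Publisher, ISBN} value (Publisher=855, ISBN=Y90) but are distinct tuples, so {Publisher, ISBN} does not determine every attribute — not a superkey.

No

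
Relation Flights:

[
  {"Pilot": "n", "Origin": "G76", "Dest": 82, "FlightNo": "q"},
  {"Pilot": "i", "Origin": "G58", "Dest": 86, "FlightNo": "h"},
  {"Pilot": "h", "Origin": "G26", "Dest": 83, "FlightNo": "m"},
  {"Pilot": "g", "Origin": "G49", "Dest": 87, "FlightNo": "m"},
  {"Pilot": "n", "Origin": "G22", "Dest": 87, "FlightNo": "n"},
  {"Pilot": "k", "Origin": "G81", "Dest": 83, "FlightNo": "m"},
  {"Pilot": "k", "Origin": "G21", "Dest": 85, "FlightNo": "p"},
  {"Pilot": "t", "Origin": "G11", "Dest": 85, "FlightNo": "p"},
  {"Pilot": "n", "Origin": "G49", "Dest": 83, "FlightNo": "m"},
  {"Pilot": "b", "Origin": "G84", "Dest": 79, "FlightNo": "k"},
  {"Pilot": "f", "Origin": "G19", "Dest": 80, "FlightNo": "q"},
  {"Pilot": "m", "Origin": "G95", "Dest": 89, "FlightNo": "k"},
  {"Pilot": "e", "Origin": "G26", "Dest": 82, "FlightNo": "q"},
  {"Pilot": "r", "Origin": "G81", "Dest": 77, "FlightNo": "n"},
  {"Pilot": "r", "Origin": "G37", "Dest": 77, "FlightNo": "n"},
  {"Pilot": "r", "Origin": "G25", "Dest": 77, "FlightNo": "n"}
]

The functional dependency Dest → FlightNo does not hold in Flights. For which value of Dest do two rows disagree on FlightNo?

87

Dest=82: 2 rows → FlightNo = q, q ✓
Dest=86: 1 row → FlightNo = h ✓
Dest=83: 3 rows → FlightNo = m, m, m ✓
Dest=87: 2 rows → FlightNo takes values {m, n} — violation
Dest=85: 2 rows → FlightNo = p, p ✓
Dest=79: 1 row → FlightNo = k ✓
Dest=80: 1 row → FlightNo = q ✓
Dest=89: 1 row → FlightNo = k ✓
Dest=77: 3 rows → FlightNo = n, n, n ✓
The only Dest value with inconsistent FlightNo is Dest=87.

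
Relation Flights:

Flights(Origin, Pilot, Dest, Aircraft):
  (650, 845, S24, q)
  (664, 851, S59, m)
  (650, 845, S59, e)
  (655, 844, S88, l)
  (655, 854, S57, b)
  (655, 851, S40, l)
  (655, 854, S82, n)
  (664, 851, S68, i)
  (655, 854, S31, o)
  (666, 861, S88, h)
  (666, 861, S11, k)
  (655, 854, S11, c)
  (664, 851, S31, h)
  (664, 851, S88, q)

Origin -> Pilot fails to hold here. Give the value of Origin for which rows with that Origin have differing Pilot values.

655

Origin=650: 2 rows → Pilot = 845, 845 ✓
Origin=664: 4 rows → Pilot = 851, 851, 851, 851 ✓
Origin=655: 6 rows → Pilot takes values {844, 854, 851} — violation
Origin=666: 2 rows → Pilot = 861, 861 ✓
The only Origin value with inconsistent Pilot is Origin=655.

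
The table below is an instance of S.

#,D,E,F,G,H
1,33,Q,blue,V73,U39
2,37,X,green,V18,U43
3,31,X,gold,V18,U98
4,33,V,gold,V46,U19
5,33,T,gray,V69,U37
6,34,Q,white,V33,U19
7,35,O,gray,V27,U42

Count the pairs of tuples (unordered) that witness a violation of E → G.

1

E=Q: violating pairs (1,6) — 1 pair.
E=X: all 2 rows agree on G — 0 pairs.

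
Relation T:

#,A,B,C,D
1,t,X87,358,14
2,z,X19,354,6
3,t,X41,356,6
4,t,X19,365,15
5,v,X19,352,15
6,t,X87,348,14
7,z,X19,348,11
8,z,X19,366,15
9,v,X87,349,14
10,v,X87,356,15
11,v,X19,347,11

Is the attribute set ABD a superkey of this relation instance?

Rows 1 and 6 have the same ABD value (A=t, B=X87, D=14) but are distinct tuples, so ABD does not determine every attribute — not a superkey.

No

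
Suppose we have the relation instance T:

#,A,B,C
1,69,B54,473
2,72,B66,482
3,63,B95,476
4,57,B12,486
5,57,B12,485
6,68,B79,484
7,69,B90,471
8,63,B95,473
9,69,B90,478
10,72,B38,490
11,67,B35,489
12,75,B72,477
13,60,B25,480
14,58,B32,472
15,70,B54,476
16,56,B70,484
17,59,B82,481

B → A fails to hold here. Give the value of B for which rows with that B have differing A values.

B=B54: rows 1, 15 → A takes values {69, 70} — violation
B=B66: row 2 → A = 72 ✓
B=B95: rows 3, 8 → A = 63, 63 ✓
B=B12: rows 4, 5 → A = 57, 57 ✓
B=B79: row 6 → A = 68 ✓
B=B90: rows 7, 9 → A = 69, 69 ✓
B=B38: row 10 → A = 72 ✓
B=B35: row 11 → A = 67 ✓
B=B72: row 12 → A = 75 ✓
B=B25: row 13 → A = 60 ✓
B=B32: row 14 → A = 58 ✓
B=B70: row 16 → A = 56 ✓
B=B82: row 17 → A = 59 ✓
The only B value with inconsistent A is B=B54.

B54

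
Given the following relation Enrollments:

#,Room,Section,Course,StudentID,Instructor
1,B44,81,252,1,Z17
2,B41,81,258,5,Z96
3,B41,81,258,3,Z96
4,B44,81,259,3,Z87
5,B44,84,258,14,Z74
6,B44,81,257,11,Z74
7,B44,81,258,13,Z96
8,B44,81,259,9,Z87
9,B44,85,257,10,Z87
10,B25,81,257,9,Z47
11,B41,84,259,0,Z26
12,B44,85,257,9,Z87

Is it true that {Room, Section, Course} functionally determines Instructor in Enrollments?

Yes

(Room=B44, Section=81, Course=252): row 1 → Instructor = Z17 ✓
(Room=B41, Section=81, Course=258): rows 2, 3 → Instructor = Z96, Z96 ✓
(Room=B44, Section=81, Course=259): rows 4, 8 → Instructor = Z87, Z87 ✓
(Room=B44, Section=84, Course=258): row 5 → Instructor = Z74 ✓
(Room=B44, Section=81, Course=257): row 6 → Instructor = Z74 ✓
(Room=B44, Section=81, Course=258): row 7 → Instructor = Z96 ✓
(Room=B44, Section=85, Course=257): rows 9, 12 → Instructor = Z87, Z87 ✓
(Room=B25, Section=81, Course=257): row 10 → Instructor = Z47 ✓
(Room=B41, Section=84, Course=259): row 11 → Instructor = Z26 ✓
Every {Room, Section, Course} value is associated with a single Instructor value, so {Room, Section, Course} → Instructor holds.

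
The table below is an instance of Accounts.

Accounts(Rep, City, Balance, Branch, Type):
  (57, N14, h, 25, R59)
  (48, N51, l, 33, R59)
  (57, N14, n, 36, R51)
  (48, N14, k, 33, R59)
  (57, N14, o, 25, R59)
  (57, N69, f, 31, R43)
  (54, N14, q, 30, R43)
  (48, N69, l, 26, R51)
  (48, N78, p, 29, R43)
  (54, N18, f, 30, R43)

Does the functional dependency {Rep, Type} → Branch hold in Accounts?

Yes

(Rep=57, Type=R59): 2 rows → Branch = 25, 25 ✓
(Rep=48, Type=R59): 2 rows → Branch = 33, 33 ✓
(Rep=57, Type=R51): 1 row → Branch = 36 ✓
(Rep=57, Type=R43): 1 row → Branch = 31 ✓
(Rep=54, Type=R43): 2 rows → Branch = 30, 30 ✓
(Rep=48, Type=R51): 1 row → Branch = 26 ✓
(Rep=48, Type=R43): 1 row → Branch = 29 ✓
Every {Rep, Type} value is associated with a single Branch value, so {Rep, Type} → Branch holds.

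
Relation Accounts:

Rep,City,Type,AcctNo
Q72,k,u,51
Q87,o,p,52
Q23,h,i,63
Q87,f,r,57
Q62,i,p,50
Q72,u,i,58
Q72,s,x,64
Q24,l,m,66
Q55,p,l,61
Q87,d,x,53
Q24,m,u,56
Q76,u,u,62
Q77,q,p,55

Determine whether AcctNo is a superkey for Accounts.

Yes

All 13 rows have distinct AcctNo values, so AcctNo → (all attributes) holds and AcctNo is a superkey.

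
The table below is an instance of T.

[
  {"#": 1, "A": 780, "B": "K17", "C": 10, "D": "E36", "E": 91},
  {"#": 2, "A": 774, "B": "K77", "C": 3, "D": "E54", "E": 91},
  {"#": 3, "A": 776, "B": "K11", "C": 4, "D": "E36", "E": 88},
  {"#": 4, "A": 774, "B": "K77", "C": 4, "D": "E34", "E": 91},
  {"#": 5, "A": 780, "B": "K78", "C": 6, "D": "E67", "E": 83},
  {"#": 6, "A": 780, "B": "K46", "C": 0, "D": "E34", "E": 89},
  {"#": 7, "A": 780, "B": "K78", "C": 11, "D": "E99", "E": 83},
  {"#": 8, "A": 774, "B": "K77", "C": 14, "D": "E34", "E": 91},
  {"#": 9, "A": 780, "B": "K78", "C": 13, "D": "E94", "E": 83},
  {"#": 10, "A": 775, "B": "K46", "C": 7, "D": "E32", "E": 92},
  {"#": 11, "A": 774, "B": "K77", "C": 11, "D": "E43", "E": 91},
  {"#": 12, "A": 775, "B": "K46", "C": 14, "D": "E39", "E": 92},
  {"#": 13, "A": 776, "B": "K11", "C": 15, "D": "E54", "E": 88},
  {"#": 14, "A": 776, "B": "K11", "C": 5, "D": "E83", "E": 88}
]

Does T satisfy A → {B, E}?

No

A=780: rows 1, 5, 6, 7, 9 → {B,E} takes values {(K17, 91), (K78, 83), (K46, 89)} — violation
A=774: rows 2, 4, 8, 11 → {B,E} = (K77, 91), (K77, 91), (K77, 91), (K77, 91) ✓
A=776: rows 3, 13, 14 → {B,E} = (K11, 88), (K11, 88), (K11, 88) ✓
A=775: rows 10, 12 → {B,E} = (K46, 92), (K46, 92) ✓
Two rows agree on A but differ on {B, E}, so A → {B, E} does not hold.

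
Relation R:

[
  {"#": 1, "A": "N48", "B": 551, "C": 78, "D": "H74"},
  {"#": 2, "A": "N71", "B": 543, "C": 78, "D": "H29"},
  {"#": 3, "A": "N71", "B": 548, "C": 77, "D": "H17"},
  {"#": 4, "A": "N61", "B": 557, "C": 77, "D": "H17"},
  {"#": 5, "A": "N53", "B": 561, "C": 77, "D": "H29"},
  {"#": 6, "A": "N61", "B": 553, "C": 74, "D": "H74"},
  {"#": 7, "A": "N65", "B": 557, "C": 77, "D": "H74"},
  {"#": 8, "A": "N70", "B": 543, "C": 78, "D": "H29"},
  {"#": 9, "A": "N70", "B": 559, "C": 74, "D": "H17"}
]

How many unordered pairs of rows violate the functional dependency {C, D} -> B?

(C=78, D=H29): all 2 rows agree on B — 0 pairs.
(C=77, D=H17): violating pairs (3,4) — 1 pair.

1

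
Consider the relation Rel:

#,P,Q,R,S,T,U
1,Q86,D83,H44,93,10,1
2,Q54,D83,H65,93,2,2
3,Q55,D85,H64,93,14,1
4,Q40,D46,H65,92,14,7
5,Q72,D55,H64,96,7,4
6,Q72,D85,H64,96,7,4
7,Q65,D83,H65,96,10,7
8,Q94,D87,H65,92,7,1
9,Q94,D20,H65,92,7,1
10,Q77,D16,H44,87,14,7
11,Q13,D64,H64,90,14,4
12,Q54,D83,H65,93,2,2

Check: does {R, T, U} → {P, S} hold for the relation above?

(R=H44, T=10, U=1): row 1 → {P,S} = (Q86, 93) ✓
(R=H65, T=2, U=2): rows 2, 12 → {P,S} = (Q54, 93), (Q54, 93) ✓
(R=H64, T=14, U=1): row 3 → {P,S} = (Q55, 93) ✓
(R=H65, T=14, U=7): row 4 → {P,S} = (Q40, 92) ✓
(R=H64, T=7, U=4): rows 5, 6 → {P,S} = (Q72, 96), (Q72, 96) ✓
(R=H65, T=10, U=7): row 7 → {P,S} = (Q65, 96) ✓
(R=H65, T=7, U=1): rows 8, 9 → {P,S} = (Q94, 92), (Q94, 92) ✓
(R=H44, T=14, U=7): row 10 → {P,S} = (Q77, 87) ✓
(R=H64, T=14, U=4): row 11 → {P,S} = (Q13, 90) ✓
Every {R, T, U} value is associated with a single {P, S} value, so {R, T, U} → {P, S} holds.

Yes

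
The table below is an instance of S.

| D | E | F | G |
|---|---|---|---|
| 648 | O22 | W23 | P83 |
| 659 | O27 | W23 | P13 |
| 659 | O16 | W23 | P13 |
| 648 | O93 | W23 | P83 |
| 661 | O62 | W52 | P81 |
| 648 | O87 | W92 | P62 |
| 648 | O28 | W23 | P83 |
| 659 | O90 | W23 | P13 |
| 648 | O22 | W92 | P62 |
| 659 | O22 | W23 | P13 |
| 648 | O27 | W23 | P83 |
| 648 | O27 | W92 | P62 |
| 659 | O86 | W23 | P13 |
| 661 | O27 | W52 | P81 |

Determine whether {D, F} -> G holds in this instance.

(D=648, F=W23): 4 rows → G = P83, P83, P83, P83 ✓
(D=659, F=W23): 5 rows → G = P13, P13, P13, P13, P13 ✓
(D=661, F=W52): 2 rows → G = P81, P81 ✓
(D=648, F=W92): 3 rows → G = P62, P62, P62 ✓
Every {D, F} value is associated with a single G value, so {D, F} -> G holds.

Yes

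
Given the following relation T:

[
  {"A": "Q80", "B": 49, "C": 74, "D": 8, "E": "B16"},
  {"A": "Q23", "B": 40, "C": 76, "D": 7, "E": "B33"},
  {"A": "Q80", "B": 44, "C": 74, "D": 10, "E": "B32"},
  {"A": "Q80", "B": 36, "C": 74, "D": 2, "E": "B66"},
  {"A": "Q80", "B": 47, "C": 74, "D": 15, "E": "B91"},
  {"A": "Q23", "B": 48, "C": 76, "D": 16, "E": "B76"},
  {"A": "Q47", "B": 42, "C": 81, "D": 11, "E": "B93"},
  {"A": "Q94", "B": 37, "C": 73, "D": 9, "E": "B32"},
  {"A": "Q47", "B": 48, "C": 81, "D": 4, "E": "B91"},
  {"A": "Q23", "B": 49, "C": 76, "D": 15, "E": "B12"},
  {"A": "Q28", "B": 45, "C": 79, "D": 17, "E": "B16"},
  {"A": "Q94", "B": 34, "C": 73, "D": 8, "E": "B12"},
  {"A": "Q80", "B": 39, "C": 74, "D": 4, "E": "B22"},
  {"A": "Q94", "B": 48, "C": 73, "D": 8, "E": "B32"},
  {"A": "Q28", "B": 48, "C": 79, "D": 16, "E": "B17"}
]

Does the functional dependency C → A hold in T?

Yes

C=74: 5 rows → A = Q80, Q80, Q80, Q80, Q80 ✓
C=76: 3 rows → A = Q23, Q23, Q23 ✓
C=81: 2 rows → A = Q47, Q47 ✓
C=73: 3 rows → A = Q94, Q94, Q94 ✓
C=79: 2 rows → A = Q28, Q28 ✓
Every C value is associated with a single A value, so C → A holds.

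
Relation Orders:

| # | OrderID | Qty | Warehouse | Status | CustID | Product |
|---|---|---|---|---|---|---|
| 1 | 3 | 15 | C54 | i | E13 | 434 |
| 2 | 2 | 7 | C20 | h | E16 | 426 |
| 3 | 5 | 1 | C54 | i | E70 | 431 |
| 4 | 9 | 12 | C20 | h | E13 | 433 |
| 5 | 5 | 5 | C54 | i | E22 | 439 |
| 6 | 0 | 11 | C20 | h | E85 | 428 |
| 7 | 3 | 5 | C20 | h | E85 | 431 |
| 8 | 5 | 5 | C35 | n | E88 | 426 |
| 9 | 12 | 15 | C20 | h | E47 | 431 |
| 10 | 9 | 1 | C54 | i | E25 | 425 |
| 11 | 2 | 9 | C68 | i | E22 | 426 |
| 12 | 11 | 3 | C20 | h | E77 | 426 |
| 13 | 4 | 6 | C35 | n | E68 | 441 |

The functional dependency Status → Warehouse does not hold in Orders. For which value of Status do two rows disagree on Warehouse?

i

Status=i: rows 1, 3, 5, 10, 11 → Warehouse takes values {C54, C68} — violation
Status=h: rows 2, 4, 6, 7, 9, 12 → Warehouse = C20, C20, C20, C20, C20, C20 ✓
Status=n: rows 8, 13 → Warehouse = C35, C35 ✓
The only Status value with inconsistent Warehouse is Status=i.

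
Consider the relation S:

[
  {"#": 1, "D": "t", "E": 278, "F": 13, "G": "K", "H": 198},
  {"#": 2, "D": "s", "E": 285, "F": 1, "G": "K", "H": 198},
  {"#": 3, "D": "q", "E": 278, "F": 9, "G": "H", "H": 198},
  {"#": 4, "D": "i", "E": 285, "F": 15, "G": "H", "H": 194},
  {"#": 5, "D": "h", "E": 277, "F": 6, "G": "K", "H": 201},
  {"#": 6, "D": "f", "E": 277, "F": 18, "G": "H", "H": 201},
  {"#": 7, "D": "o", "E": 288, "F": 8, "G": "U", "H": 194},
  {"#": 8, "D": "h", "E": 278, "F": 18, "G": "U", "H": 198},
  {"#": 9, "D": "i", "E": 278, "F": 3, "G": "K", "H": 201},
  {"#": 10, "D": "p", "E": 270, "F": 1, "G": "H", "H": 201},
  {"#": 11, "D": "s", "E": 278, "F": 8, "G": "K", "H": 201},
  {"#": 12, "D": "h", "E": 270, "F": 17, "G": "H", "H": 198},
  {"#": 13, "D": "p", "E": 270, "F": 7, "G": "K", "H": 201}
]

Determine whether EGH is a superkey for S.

No

Rows 9 and 11 have the same EGH value (E=278, G=K, H=201) but are distinct tuples, so EGH does not determine every attribute — not a superkey.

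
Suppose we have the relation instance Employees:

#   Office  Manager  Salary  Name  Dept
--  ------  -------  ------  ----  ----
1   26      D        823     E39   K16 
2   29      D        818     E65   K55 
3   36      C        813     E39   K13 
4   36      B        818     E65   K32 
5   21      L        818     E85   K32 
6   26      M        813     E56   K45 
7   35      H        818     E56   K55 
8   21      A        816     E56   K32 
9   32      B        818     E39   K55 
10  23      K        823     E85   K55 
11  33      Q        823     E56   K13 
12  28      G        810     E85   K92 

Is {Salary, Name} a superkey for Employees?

No

Rows 2 and 4 have the same {Salary, Name} value (Salary=818, Name=E65) but are distinct tuples, so {Salary, Name} does not determine every attribute — not a superkey.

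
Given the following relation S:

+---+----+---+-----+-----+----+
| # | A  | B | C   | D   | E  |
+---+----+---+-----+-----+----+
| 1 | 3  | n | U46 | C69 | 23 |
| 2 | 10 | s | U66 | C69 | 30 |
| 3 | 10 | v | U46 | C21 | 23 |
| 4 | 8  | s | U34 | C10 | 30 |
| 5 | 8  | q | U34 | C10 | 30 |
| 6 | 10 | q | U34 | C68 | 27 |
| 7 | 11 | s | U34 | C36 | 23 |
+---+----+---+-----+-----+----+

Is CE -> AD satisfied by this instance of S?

No

(C=U46, E=23): rows 1, 3 → {A,D} takes values {(3, C69), (10, C21)} — violation
(C=U66, E=30): row 2 → {A,D} = (10, C69) ✓
(C=U34, E=30): rows 4, 5 → {A,D} = (8, C10), (8, C10) ✓
(C=U34, E=27): row 6 → {A,D} = (10, C68) ✓
(C=U34, E=23): row 7 → {A,D} = (11, C36) ✓
Two rows agree on CE but differ on AD, so CE -> AD does not hold.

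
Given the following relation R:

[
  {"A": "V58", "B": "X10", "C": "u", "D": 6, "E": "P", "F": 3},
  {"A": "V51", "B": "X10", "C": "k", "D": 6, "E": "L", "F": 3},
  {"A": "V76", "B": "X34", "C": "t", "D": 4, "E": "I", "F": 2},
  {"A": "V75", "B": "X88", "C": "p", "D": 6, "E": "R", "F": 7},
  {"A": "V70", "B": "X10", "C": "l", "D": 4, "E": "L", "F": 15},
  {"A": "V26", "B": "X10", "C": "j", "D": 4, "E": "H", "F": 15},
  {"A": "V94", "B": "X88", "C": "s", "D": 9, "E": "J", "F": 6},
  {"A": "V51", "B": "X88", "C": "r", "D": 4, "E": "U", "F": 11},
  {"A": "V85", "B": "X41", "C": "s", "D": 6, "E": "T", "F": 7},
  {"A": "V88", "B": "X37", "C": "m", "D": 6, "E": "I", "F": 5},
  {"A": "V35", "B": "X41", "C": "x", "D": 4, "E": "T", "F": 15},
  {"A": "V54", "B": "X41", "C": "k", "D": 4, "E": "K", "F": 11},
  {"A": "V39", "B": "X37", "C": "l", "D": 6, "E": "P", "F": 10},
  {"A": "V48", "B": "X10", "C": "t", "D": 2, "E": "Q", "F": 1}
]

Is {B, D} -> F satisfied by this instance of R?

(B=X10, D=6): 2 rows → F = 3, 3 ✓
(B=X34, D=4): 1 row → F = 2 ✓
(B=X88, D=6): 1 row → F = 7 ✓
(B=X10, D=4): 2 rows → F = 15, 15 ✓
(B=X88, D=9): 1 row → F = 6 ✓
(B=X88, D=4): 1 row → F = 11 ✓
(B=X41, D=6): 1 row → F = 7 ✓
(B=X37, D=6): 2 rows → F takes values {5, 10} — violation
(B=X41, D=4): 2 rows → F takes values {15, 11} — violation
(B=X10, D=2): 1 row → F = 1 ✓
Two rows agree on {B, D} but differ on F, so {B, D} -> F does not hold.

No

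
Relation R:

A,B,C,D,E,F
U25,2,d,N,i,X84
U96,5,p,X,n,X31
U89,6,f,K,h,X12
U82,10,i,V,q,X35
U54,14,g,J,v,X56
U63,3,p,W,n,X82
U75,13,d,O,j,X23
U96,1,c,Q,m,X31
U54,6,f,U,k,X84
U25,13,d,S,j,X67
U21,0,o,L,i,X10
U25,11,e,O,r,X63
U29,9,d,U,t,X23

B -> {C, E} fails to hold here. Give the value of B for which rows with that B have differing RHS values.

6

B=2: 1 row → {C,E} = (d, i) ✓
B=5: 1 row → {C,E} = (p, n) ✓
B=6: 2 rows → {C,E} takes values {(f, h), (f, k)} — violation
B=10: 1 row → {C,E} = (i, q) ✓
B=14: 1 row → {C,E} = (g, v) ✓
B=3: 1 row → {C,E} = (p, n) ✓
B=13: 2 rows → {C,E} = (d, j), (d, j) ✓
B=1: 1 row → {C,E} = (c, m) ✓
B=0: 1 row → {C,E} = (o, i) ✓
B=11: 1 row → {C,E} = (e, r) ✓
B=9: 1 row → {C,E} = (d, t) ✓
The only B value with inconsistent RHS is B=6.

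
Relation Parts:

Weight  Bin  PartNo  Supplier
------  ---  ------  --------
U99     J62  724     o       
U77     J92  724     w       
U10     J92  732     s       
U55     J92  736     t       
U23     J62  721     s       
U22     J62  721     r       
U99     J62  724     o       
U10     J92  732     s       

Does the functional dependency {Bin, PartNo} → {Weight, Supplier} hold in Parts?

No

(Bin=J62, PartNo=724): 2 rows → {Weight,Supplier} = (U99, o), (U99, o) ✓
(Bin=J92, PartNo=724): 1 row → {Weight,Supplier} = (U77, w) ✓
(Bin=J92, PartNo=732): 2 rows → {Weight,Supplier} = (U10, s), (U10, s) ✓
(Bin=J92, PartNo=736): 1 row → {Weight,Supplier} = (U55, t) ✓
(Bin=J62, PartNo=721): 2 rows → {Weight,Supplier} takes values {(U23, s), (U22, r)} — violation
Two rows agree on {Bin, PartNo} but differ on {Weight, Supplier}, so {Bin, PartNo} → {Weight, Supplier} does not hold.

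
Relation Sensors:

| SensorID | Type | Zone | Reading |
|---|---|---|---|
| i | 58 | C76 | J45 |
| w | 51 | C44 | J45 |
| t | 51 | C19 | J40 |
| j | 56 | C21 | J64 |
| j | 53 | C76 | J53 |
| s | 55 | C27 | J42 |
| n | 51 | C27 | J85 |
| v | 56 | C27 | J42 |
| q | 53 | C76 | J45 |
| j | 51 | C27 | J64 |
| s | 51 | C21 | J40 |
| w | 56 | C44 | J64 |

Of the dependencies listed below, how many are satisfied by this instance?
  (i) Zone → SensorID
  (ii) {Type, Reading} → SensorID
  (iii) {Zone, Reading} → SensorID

0

(i) Zone → SensorID: Zone=C76: 3 rows → SensorID takes values {i, j, q} — violation; Zone=C21: 2 rows → SensorID takes values {j, s} — violation; Zone=C27: 4 rows → SensorID takes values {s, n, v, j} — violation — fails.
(ii) {Type, Reading} → SensorID: (Type=51, Reading=J40): 2 rows → SensorID takes values {t, s} — violation; (Type=56, Reading=J64): 2 rows → SensorID takes values {j, w} — violation — fails.
(iii) {Zone, Reading} → SensorID: (Zone=C76, Reading=J45): 2 rows → SensorID takes values {i, q} — violation; (Zone=C27, Reading=J42): 2 rows → SensorID takes values {s, v} — violation — fails.
None of the 3 dependencies hold.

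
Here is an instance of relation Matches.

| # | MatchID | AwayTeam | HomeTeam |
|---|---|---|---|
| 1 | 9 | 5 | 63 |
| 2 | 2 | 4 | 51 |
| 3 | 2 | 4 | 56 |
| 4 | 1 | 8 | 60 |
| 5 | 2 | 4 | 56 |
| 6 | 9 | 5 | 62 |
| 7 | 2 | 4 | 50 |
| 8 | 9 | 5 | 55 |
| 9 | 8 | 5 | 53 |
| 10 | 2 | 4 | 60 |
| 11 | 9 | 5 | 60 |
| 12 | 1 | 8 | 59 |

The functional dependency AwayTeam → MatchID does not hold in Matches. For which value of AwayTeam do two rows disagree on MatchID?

AwayTeam=5: rows 1, 6, 8, 9, 11 → MatchID takes values {9, 8} — violation
AwayTeam=4: rows 2, 3, 5, 7, 10 → MatchID = 2, 2, 2, 2, 2 ✓
AwayTeam=8: rows 4, 12 → MatchID = 1, 1 ✓
The only AwayTeam value with inconsistent MatchID is AwayTeam=5.

5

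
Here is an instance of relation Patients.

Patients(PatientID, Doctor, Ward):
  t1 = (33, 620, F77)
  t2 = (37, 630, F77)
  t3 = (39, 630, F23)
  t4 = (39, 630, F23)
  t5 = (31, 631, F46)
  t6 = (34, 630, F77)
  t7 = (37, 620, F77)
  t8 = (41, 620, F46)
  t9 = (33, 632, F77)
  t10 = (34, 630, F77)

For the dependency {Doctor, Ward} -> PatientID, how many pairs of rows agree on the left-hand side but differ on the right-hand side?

(Doctor=620, Ward=F77): violating pairs (1,7) — 1 pair.
(Doctor=630, Ward=F77): violating pairs (2,6), (2,10) — 2 pairs.
(Doctor=630, Ward=F23): all 2 rows agree on PatientID — 0 pairs.

3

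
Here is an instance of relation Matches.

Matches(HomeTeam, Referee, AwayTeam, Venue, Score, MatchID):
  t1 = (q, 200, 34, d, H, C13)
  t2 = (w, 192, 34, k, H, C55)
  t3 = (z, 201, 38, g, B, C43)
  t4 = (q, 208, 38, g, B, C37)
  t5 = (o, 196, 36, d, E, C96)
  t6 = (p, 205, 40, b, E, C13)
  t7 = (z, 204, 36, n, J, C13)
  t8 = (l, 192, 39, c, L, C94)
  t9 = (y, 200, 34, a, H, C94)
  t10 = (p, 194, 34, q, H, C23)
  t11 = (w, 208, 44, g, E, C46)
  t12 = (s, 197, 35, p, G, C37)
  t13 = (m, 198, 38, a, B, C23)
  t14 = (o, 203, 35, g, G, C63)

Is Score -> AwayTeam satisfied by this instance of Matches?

Score=H: rows 1, 2, 9, 10 → AwayTeam = 34, 34, 34, 34 ✓
Score=B: rows 3, 4, 13 → AwayTeam = 38, 38, 38 ✓
Score=E: rows 5, 6, 11 → AwayTeam takes values {36, 40, 44} — violation
Score=J: row 7 → AwayTeam = 36 ✓
Score=L: row 8 → AwayTeam = 39 ✓
Score=G: rows 12, 14 → AwayTeam = 35, 35 ✓
Two rows agree on Score but differ on AwayTeam, so Score -> AwayTeam does not hold.

No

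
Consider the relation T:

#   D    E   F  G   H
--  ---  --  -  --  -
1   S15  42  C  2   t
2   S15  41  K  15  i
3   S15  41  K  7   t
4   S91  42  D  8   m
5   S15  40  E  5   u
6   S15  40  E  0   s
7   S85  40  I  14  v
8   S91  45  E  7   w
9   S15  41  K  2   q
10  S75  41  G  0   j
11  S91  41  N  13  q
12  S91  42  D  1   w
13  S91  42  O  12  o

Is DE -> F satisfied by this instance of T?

(D=S15, E=42): row 1 → F = C ✓
(D=S15, E=41): rows 2, 3, 9 → F = K, K, K ✓
(D=S91, E=42): rows 4, 12, 13 → F takes values {D, O} — violation
(D=S15, E=40): rows 5, 6 → F = E, E ✓
(D=S85, E=40): row 7 → F = I ✓
(D=S91, E=45): row 8 → F = E ✓
(D=S75, E=41): row 10 → F = G ✓
(D=S91, E=41): row 11 → F = N ✓
Two rows agree on DE but differ on F, so DE -> F does not hold.

No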